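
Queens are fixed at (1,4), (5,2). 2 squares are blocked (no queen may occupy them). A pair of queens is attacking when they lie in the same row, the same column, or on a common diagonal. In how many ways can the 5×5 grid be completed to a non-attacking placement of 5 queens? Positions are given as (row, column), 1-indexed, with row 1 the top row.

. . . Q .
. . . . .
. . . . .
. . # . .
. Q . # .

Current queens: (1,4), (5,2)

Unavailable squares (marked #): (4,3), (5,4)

1

Branch on row 2: col 1 → 1.
Sum: 1 = 1.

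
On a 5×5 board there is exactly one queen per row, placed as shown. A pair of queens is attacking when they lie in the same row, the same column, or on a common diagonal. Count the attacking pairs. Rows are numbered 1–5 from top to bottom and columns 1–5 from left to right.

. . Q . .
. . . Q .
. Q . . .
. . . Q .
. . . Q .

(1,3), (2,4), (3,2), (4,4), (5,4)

5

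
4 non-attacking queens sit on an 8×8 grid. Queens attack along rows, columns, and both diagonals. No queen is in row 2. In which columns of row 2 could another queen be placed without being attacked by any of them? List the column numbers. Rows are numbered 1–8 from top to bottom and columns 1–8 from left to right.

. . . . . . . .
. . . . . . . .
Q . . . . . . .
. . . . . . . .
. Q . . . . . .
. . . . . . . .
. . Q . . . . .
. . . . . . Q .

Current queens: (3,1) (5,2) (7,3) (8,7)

columns 4, 6

(3,1) attacks row 2 at column 1 and diagonals 2.
(5,2) attacks row 2 at column 2 and diagonals 5.
(7,3) attacks row 2 at column 3 and diagonals 8.
(8,7) attacks row 2 at column 7 and diagonals 1.
Attacked columns: {1, 2, 3, 5, 7, 8}. Safe: {4, 6}.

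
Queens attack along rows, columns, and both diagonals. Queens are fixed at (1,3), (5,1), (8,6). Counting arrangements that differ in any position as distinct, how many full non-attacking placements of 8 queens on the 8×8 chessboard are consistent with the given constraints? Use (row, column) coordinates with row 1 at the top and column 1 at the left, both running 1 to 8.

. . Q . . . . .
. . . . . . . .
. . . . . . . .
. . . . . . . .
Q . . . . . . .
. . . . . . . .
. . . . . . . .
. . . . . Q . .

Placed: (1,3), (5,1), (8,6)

2

Branch on row 2: col 5 → 2; col 7 → 0; col 8 → 0.
Sum: 2 + 0 + 0 = 2.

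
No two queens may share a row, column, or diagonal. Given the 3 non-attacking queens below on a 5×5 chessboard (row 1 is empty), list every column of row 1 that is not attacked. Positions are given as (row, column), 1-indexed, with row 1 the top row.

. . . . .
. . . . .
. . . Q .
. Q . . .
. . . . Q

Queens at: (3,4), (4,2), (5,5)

(3,4) attacks row 1 at column 4 and diagonals 2.
(4,2) attacks row 1 at column 2 and diagonals 5.
(5,5) attacks row 1 at column 5 and diagonals 1.
Attacked columns: {1, 2, 4, 5}. Safe: {3}.

columns 3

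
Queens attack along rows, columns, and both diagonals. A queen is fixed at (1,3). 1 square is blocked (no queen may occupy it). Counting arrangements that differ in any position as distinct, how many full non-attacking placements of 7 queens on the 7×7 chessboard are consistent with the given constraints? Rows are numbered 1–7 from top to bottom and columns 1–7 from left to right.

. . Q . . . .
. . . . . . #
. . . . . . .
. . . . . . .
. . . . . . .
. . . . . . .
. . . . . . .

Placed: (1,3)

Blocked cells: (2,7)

Branch on row 2: col 1 → 2; col 5 → 1; col 6 → 1.
Sum: 2 + 1 + 1 = 4.

4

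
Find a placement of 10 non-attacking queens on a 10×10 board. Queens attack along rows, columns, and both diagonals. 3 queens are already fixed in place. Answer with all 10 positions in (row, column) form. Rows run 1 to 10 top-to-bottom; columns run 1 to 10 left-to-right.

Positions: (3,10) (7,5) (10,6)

(1,1) (2,4) (3,10) (4,7) (5,9) (6,3) (7,5) (8,2) (9,8) (10,6)

Row 1: attacked by (3,10)→{8,10}; (7,5)→{5}; (10,6)→{6}. Safe: 1, 2, 3, 4, 7, 9. Place at column 1.
Row 2: attacked by (1,1)→{1,2}; (3,10)→{9,10}; (7,5)→{5,10}; (10,6)→{6}. Safe: 3, 4, 7, 8. Place at column 4.
Row 4: attacked by (1,1)→{1,4}; (2,4)→{2,4,6}; (3,10)→{9,10}; (7,5)→{2,5,8}; (10,6)→{6}. Safe: 3, 7. Place at column 7.
Row 5: attacked by (1,1)→{1,5}; (2,4)→{1,4,7}; (3,10)→{8,10}; (4,7)→{6,7,8}; (7,5)→{3,5,7}; (10,6)→{1,6}. Safe: 2, 9. Place at column 9.
Row 6: attacked by (1,1)→{1,6}; (2,4)→{4,8}; (3,10)→{7,10}; (4,7)→{5,7,9}; (5,9)→{8,9,10}; (7,5)→{4,5,6}; (10,6)→{2,6,10}. Safe: 3. Place at column 3.
Row 8: attacked by (1,1)→{1,8}; (2,4)→{4,10}; (3,10)→{5,10}; (4,7)→{3,7}; (5,9)→{6,9}; (6,3)→{1,3,5}; (7,5)→{4,5,6}; (10,6)→{4,6,8}. Safe: 2. Place at column 2.
Row 9: attacked by (1,1)→{1,9}; (2,4)→{4}; (3,10)→{4,10}; (4,7)→{2,7}; (5,9)→{5,9}; (6,3)→{3,6}; (7,5)→{3,5,7}; (8,2)→{1,2,3}; (10,6)→{5,6,7}. Safe: 8. Place at column 8.
Columns [1, 4, 10, 7, 9, 3, 5, 2, 8, 6], r−c [0, -2, -7, -3, -4, 3, 2, 6, 1, 4], r+c [2, 6, 13, 11, 14, 9, 12, 10, 17, 16] are all distinct, so no two queens attack.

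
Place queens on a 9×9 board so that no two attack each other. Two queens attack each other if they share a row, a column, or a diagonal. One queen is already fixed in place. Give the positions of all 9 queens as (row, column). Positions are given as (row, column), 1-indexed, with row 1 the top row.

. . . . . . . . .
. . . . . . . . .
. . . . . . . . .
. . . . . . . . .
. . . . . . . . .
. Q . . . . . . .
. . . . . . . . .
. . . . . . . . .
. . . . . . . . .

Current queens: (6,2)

Row 1: attacked by (6,2)→{2,7}. Safe: 1, 3, 4, 5, 6, 8, 9. Place at column 8.
Row 2: attacked by (1,8)→{7,8,9}; (6,2)→{2,6}. Safe: 1, 3, 4, 5. Place at column 1.
Row 3: attacked by (1,8)→{6,8}; (2,1)→{1,2}; (6,2)→{2,5}. Safe: 3, 4, 7, 9. Place at column 4.
Row 4: attacked by (1,8)→{5,8}; (2,1)→{1,3}; (3,4)→{3,4,5}; (6,2)→{2,4}. Safe: 6, 7, 9. Place at column 7.
Row 5: attacked by (1,8)→{4,8}; (2,1)→{1,4}; (3,4)→{2,4,6}; (4,7)→{6,7,8}; (6,2)→{1,2,3}. Safe: 5, 9. Place at column 5.
Row 7: attacked by (1,8)→{2,8}; (2,1)→{1,6}; (3,4)→{4,8}; (4,7)→{4,7}; (5,5)→{3,5,7}; (6,2)→{1,2,3}. Safe: 9. Place at column 9.
Row 8: attacked by (1,8)→{1,8}; (2,1)→{1,7}; (3,4)→{4,9}; (4,7)→{3,7}; (5,5)→{2,5,8}; (6,2)→{2,4}; (7,9)→{8,9}. Safe: 6. Place at column 6.
Row 9: attacked by (1,8)→{8}; (2,1)→{1,8}; (3,4)→{4}; (4,7)→{2,7}; (5,5)→{1,5,9}; (6,2)→{2,5}; (7,9)→{7,9}; (8,6)→{5,6,7}. Safe: 3. Place at column 3.
Columns [8, 1, 4, 7, 5, 2, 9, 6, 3], r−c [-7, 1, -1, -3, 0, 4, -2, 2, 6], r+c [9, 3, 7, 11, 10, 8, 16, 14, 12] are all distinct, so no two queens attack.

(1,8) (2,1) (3,4) (4,7) (5,5) (6,2) (7,9) (8,6) (9,3)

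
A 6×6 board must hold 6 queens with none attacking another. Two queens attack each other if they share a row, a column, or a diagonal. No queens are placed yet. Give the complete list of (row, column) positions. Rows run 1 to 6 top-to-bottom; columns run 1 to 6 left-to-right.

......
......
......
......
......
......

(1,2) (2,4) (3,6) (4,1) (5,3) (6,5)

Row 1: Safe: 1, 2, 3, 4, 5, 6. Place at column 2.
Row 2: attacked by (1,2)→{1,2,3}. Safe: 4, 5, 6. Place at column 4.
Row 3: attacked by (1,2)→{2,4}; (2,4)→{3,4,5}. Safe: 1, 6. Place at column 6.
Row 4: attacked by (1,2)→{2,5}; (2,4)→{2,4,6}; (3,6)→{5,6}. Safe: 1, 3. Place at column 1.
Row 5: attacked by (1,2)→{2,6}; (2,4)→{1,4}; (3,6)→{4,6}; (4,1)→{1,2}. Safe: 3, 5. Place at column 3.
Row 6: attacked by (1,2)→{2}; (2,4)→{4}; (3,6)→{3,6}; (4,1)→{1,3}; (5,3)→{2,3,4}. Safe: 5. Place at column 5.
Columns [2, 4, 6, 1, 3, 5], r−c [-1, -2, -3, 3, 2, 1], r+c [3, 6, 9, 5, 8, 11] are all distinct, so no two queens attack.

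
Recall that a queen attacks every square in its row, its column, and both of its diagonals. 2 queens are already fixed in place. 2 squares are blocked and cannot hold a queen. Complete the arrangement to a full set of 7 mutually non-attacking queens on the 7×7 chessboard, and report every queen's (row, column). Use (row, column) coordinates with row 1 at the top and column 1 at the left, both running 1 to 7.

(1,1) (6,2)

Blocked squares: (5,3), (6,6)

Row 2: attacked by (1,1)→{1,2}; (6,2)→{2,6}. Safe: 3, 4, 5, 7. Place at column 4.
Row 3: attacked by (1,1)→{1,3}; (2,4)→{3,4,5}; (6,2)→{2,5}. Safe: 6, 7. Place at column 7.
Row 4: attacked by (1,1)→{1,4}; (2,4)→{2,4,6}; (3,7)→{6,7}; (6,2)→{2,4}. Safe: 3, 5. Place at column 3.
Row 5: attacked by (1,1)→{1,5}; (2,4)→{1,4,7}; (3,7)→{5,7}; (4,3)→{2,3,4}; (6,2)→{1,2,3}. Blocked: 3. Safe: 6. Place at column 6.
Row 7: attacked by (1,1)→{1,7}; (2,4)→{4}; (3,7)→{3,7}; (4,3)→{3,6}; (5,6)→{4,6}; (6,2)→{1,2,3}. Safe: 5. Place at column 5.
Columns [1, 4, 7, 3, 6, 2, 5], r−c [0, -2, -4, 1, -1, 4, 2], r+c [2, 6, 10, 7, 11, 8, 12] are all distinct, so no two queens attack.

(1,1) (2,4) (3,7) (4,3) (5,6) (6,2) (7,5)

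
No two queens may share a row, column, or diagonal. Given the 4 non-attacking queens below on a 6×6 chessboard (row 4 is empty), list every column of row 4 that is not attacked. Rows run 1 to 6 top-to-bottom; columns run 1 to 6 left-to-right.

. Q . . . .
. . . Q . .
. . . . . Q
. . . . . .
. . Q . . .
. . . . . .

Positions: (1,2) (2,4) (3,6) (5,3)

columns 1

(1,2) attacks row 4 at column 2 and diagonals 5.
(2,4) attacks row 4 at column 4 and diagonals 2, 6.
(3,6) attacks row 4 at column 6 and diagonals 5.
(5,3) attacks row 4 at column 3 and diagonals 2, 4.
Attacked columns: {2, 3, 4, 5, 6}. Safe: {1}.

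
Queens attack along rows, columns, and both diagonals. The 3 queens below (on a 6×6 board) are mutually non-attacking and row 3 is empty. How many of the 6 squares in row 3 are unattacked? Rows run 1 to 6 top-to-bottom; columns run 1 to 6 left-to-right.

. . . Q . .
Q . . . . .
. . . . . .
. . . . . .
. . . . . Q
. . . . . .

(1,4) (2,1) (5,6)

2

(1,4) attacks row 3 at column 4 and diagonals 2, 6.
(2,1) attacks row 3 at column 1 and diagonals 2.
(5,6) attacks row 3 at column 6 and diagonals 4.
Attacked columns: {1, 2, 4, 6}. Safe: {3, 5}.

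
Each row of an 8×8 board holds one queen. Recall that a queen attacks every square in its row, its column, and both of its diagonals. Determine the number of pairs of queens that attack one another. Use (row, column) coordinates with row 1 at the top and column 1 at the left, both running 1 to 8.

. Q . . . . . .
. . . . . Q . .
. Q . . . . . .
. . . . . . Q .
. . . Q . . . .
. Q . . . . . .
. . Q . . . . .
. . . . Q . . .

Same column: (1,2)–(3,2) (column 2); (1,2)–(6,2) (column 2); (3,2)–(6,2) (column 2).
Same diagonal: (2,6)–(6,2) (|2−6| = |6−2| = 4); (3,2)–(5,4) (|3−5| = |2−4| = 2); (6,2)–(7,3) (|6−7| = |2−3| = 1).
Total attacking pairs: 6.

6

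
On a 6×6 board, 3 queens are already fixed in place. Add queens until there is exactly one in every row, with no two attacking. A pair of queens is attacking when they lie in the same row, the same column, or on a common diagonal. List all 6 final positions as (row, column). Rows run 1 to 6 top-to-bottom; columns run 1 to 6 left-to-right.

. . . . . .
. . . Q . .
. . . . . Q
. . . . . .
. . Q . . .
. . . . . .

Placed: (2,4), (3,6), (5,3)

(1,2) (2,4) (3,6) (4,1) (5,3) (6,5)

Row 1: attacked by (2,4)→{3,4,5}; (3,6)→{4,6}; (5,3)→{3}. Safe: 1, 2. Place at column 2.
Row 4: attacked by (1,2)→{2,5}; (2,4)→{2,4,6}; (3,6)→{5,6}; (5,3)→{2,3,4}. Safe: 1. Place at column 1.
Row 6: attacked by (1,2)→{2}; (2,4)→{4}; (3,6)→{3,6}; (4,1)→{1,3}; (5,3)→{2,3,4}. Safe: 5. Place at column 5.
Columns [2, 4, 6, 1, 3, 5], r−c [-1, -2, -3, 3, 2, 1], r+c [3, 6, 9, 5, 8, 11] are all distinct, so no two queens attack.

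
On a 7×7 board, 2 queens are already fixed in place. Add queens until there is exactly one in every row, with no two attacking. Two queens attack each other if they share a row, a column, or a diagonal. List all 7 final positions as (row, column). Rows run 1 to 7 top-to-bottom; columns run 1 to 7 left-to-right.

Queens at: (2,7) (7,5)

(1,3) (2,7) (3,2) (4,4) (5,6) (6,1) (7,5)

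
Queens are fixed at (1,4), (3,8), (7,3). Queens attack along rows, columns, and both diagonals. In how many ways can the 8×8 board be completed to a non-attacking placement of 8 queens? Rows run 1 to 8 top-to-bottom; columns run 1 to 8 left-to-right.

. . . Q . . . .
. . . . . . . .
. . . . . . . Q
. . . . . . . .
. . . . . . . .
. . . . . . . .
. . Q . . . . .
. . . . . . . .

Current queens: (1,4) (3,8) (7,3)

Branch on row 2: col 1 → 0; col 2 → 1; col 6 → 1.
Sum: 0 + 1 + 1 = 2.

2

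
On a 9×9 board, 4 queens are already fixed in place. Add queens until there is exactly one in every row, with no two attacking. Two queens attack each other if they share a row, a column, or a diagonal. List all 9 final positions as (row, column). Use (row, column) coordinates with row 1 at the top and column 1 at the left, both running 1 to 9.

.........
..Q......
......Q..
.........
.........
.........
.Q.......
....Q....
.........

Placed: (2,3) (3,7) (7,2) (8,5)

(1,6) (2,3) (3,7) (4,4) (5,1) (6,9) (7,2) (8,5) (9,8)

Row 1: attacked by (2,3)→{2,3,4}; (3,7)→{5,7,9}; (7,2)→{2,8}; (8,5)→{5}. Safe: 1, 6. Place at column 6.
Row 4: attacked by (1,6)→{3,6,9}; (2,3)→{1,3,5}; (3,7)→{6,7,8}; (7,2)→{2,5}; (8,5)→{1,5,9}. Safe: 4. Place at column 4.
Row 5: attacked by (1,6)→{2,6}; (2,3)→{3,6}; (3,7)→{5,7,9}; (4,4)→{3,4,5}; (7,2)→{2,4}; (8,5)→{2,5,8}. Safe: 1. Place at column 1.
Row 6: attacked by (1,6)→{1,6}; (2,3)→{3,7}; (3,7)→{4,7}; (4,4)→{2,4,6}; (5,1)→{1,2}; (7,2)→{1,2,3}; (8,5)→{3,5,7}. Safe: 8, 9. Place at column 9.
Row 9: attacked by (1,6)→{6}; (2,3)→{3}; (3,7)→{1,7}; (4,4)→{4,9}; (5,1)→{1,5}; (6,9)→{6,9}; (7,2)→{2,4}; (8,5)→{4,5,6}. Safe: 8. Place at column 8.
Columns [6, 3, 7, 4, 1, 9, 2, 5, 8], r−c [-5, -1, -4, 0, 4, -3, 5, 3, 1], r+c [7, 5, 10, 8, 6, 15, 9, 13, 17] are all distinct, so no two queens attack.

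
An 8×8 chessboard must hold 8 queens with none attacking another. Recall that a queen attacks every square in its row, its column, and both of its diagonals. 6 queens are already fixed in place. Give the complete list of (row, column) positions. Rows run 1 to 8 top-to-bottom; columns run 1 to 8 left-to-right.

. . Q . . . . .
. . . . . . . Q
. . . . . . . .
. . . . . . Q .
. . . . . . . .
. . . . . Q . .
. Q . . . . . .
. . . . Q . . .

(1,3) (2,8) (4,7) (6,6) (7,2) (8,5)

Row 3: attacked by (1,3)→{1,3,5}; (2,8)→{7,8}; (4,7)→{6,7,8}; (6,6)→{3,6}; (7,2)→{2,6}; (8,5)→{5}. Safe: 4. Place at column 4.
Row 5: attacked by (1,3)→{3,7}; (2,8)→{5,8}; (3,4)→{2,4,6}; (4,7)→{6,7,8}; (6,6)→{5,6,7}; (7,2)→{2,4}; (8,5)→{2,5,8}. Safe: 1. Place at column 1.
Columns [3, 8, 4, 7, 1, 6, 2, 5], r−c [-2, -6, -1, -3, 4, 0, 5, 3], r+c [4, 10, 7, 11, 6, 12, 9, 13] are all distinct, so no two queens attack.

(1,3) (2,8) (3,4) (4,7) (5,1) (6,6) (7,2) (8,5)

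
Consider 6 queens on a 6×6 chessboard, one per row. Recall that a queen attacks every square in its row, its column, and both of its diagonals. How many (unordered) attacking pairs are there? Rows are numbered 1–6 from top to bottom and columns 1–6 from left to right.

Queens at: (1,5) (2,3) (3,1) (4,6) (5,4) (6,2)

0

All columns are distinct and no two queens satisfy |Δrow| = |Δcol|, so no pair attacks.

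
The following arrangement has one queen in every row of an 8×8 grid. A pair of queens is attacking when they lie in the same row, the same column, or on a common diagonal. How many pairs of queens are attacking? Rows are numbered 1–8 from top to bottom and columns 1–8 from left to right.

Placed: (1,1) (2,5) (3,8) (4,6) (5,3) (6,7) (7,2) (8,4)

0

All columns are distinct and no two queens satisfy |Δrow| = |Δcol|, so no pair attacks.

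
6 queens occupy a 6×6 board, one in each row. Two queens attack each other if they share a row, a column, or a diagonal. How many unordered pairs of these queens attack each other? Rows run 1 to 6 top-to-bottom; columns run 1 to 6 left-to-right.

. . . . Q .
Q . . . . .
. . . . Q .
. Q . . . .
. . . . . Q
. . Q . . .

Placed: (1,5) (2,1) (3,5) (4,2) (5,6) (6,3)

Same column: (1,5)–(3,5) (column 5).
Same diagonal: (1,5)–(4,2) (|1−4| = |5−2| = 3).
Total attacking pairs: 2.

2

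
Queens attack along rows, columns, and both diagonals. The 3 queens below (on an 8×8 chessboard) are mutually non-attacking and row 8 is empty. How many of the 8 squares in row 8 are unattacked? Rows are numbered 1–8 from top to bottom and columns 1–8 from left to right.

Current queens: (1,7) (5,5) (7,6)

3

(1,7) attacks row 8 at column 7.
(5,5) attacks row 8 at column 5 and diagonals 2, 8.
(7,6) attacks row 8 at column 6 and diagonals 5, 7.
Attacked columns: {2, 5, 6, 7, 8}. Safe: {1, 3, 4}.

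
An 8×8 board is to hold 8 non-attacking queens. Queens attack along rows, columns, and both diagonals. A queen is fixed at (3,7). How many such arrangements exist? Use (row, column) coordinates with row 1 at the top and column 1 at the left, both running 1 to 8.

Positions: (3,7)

14

Branch on row 1: col 1 → 0; col 2 → 2; col 3 → 2; col 4 → 3; col 6 → 7; col 8 → 0.
Sum: 0 + 2 + 2 + 3 + 7 + 0 = 14.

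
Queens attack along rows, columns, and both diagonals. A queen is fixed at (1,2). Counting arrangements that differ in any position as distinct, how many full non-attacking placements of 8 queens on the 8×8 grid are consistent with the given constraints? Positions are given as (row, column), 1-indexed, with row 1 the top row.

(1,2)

8

Branch on row 2: col 4 → 1; col 5 → 2; col 6 → 2; col 7 → 2; col 8 → 1.
Sum: 1 + 2 + 2 + 2 + 1 = 8.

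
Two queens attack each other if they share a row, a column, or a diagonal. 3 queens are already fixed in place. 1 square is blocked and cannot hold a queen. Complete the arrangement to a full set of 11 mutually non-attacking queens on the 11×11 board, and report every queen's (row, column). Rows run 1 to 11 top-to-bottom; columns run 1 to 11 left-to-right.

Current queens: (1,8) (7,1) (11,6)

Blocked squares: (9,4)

(1,8) (2,4) (3,7) (4,10) (5,2) (6,5) (7,1) (8,11) (9,9) (10,3) (11,6)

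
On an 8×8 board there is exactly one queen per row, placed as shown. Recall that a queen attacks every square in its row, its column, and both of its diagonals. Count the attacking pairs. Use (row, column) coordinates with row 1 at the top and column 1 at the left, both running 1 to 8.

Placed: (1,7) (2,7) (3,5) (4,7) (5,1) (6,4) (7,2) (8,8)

5

Same column: (1,7)–(2,7) (column 7); (1,7)–(4,7) (column 7); (2,7)–(4,7) (column 7).
Same diagonal: (1,7)–(3,5) (|1−3| = |7−5| = 2); (2,7)–(7,2) (|2−7| = |7−2| = 5).
Total attacking pairs: 5.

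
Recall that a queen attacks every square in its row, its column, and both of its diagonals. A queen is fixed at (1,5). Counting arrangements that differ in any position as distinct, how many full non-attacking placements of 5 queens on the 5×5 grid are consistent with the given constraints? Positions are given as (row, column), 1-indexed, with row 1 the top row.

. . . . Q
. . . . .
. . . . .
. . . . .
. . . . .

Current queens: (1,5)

2

Branch on row 2: col 1 → 0; col 2 → 1; col 3 → 1.
Sum: 0 + 1 + 1 = 2.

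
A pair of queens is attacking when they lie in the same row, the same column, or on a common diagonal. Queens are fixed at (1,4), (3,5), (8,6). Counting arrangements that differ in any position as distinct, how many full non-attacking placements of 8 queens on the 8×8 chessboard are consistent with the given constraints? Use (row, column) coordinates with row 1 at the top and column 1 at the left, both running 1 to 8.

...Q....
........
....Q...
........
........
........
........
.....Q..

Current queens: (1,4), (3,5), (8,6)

2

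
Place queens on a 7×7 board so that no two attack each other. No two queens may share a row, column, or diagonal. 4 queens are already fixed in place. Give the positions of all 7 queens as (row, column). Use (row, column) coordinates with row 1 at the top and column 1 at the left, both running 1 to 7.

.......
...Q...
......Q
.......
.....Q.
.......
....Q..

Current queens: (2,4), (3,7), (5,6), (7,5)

(1,1) (2,4) (3,7) (4,3) (5,6) (6,2) (7,5)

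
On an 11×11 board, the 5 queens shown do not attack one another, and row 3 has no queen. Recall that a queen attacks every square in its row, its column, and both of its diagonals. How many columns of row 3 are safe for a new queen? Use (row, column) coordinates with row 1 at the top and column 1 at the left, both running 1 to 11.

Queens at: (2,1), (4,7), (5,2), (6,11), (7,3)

(2,1) attacks row 3 at column 1 and diagonals 2.
(4,7) attacks row 3 at column 7 and diagonals 6, 8.
(5,2) attacks row 3 at column 2 and diagonals 4.
(6,11) attacks row 3 at column 11 and diagonals 8.
(7,3) attacks row 3 at column 3 and diagonals 7.
Attacked columns: {1, 2, 3, 4, 6, 7, 8, 11}. Safe: {5, 9, 10}.

3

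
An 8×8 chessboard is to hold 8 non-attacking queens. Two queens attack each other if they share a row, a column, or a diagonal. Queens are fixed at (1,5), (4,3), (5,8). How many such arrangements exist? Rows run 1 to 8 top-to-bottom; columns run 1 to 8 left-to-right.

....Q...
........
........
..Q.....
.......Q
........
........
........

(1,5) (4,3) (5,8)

1

Branch on row 2: col 2 → 0; col 7 → 1.
Sum: 0 + 1 = 1.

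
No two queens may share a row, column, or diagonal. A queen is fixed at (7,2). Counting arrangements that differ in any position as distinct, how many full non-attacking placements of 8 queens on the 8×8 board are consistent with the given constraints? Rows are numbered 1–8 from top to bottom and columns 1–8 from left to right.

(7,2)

16

Branch on row 1: col 1 → 2; col 3 → 3; col 4 → 1; col 5 → 2; col 6 → 5; col 7 → 3.
Sum: 2 + 3 + 1 + 2 + 5 + 3 = 16.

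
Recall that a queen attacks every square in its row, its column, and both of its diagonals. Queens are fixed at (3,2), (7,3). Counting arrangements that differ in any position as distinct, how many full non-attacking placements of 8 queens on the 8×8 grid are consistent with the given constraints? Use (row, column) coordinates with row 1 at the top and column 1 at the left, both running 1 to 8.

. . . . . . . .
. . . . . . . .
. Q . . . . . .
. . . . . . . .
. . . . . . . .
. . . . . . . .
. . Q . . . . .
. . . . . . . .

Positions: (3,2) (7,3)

3

Branch on row 1: col 1 → 0; col 5 → 1; col 6 → 0; col 7 → 2; col 8 → 0.
Sum: 0 + 1 + 0 + 2 + 0 = 3.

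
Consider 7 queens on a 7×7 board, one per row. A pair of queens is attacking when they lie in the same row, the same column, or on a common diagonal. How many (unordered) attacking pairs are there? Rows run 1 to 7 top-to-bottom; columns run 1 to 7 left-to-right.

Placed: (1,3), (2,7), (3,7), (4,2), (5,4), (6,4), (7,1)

5

Same column: (2,7)–(3,7) (column 7); (5,4)–(6,4) (column 4).
Same diagonal: (2,7)–(5,4) (|2−5| = |7−4| = 3); (3,7)–(6,4) (|3−6| = |7−4| = 3); (4,2)–(6,4) (|4−6| = |2−4| = 2).
Total attacking pairs: 5.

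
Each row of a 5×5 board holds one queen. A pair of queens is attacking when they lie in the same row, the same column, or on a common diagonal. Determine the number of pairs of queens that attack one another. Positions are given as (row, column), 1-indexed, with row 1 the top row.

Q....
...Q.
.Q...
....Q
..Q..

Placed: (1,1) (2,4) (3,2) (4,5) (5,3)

All columns are distinct and no two queens satisfy |Δrow| = |Δcol|, so no pair attacks.

0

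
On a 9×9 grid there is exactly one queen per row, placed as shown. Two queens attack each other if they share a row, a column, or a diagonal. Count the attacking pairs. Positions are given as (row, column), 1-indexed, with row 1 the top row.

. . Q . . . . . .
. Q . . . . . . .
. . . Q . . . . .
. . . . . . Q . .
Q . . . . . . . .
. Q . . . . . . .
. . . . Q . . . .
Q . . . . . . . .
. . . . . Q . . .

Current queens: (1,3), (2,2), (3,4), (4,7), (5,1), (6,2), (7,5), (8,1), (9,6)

4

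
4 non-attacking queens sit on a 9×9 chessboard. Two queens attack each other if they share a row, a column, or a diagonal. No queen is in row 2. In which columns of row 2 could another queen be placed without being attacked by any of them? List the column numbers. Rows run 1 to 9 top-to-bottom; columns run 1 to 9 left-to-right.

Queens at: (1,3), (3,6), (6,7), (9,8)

columns 9

(1,3) attacks row 2 at column 3 and diagonals 2, 4.
(3,6) attacks row 2 at column 6 and diagonals 5, 7.
(6,7) attacks row 2 at column 7 and diagonals 3.
(9,8) attacks row 2 at column 8 and diagonals 1.
Attacked columns: {1, 2, 3, 4, 5, 6, 7, 8}. Safe: {9}.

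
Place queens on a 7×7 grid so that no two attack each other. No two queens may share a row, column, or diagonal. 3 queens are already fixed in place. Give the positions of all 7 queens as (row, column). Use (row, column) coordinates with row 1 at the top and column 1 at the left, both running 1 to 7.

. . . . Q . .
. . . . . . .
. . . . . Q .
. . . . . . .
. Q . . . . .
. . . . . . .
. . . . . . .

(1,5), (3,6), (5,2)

Row 2: attacked by (1,5)→{4,5,6}; (3,6)→{5,6,7}; (5,2)→{2,5}. Safe: 1, 3. Place at column 1.
Row 4: attacked by (1,5)→{2,5}; (2,1)→{1,3}; (3,6)→{5,6,7}; (5,2)→{1,2,3}. Safe: 4. Place at column 4.
Row 6: attacked by (1,5)→{5}; (2,1)→{1,5}; (3,6)→{3,6}; (4,4)→{2,4,6}; (5,2)→{1,2,3}. Safe: 7. Place at column 7.
Row 7: attacked by (1,5)→{5}; (2,1)→{1,6}; (3,6)→{2,6}; (4,4)→{1,4,7}; (5,2)→{2,4}; (6,7)→{6,7}. Safe: 3. Place at column 3.
Columns [5, 1, 6, 4, 2, 7, 3], r−c [-4, 1, -3, 0, 3, -1, 4], r+c [6, 3, 9, 8, 7, 13, 10] are all distinct, so no two queens attack.

(1,5) (2,1) (3,6) (4,4) (5,2) (6,7) (7,3)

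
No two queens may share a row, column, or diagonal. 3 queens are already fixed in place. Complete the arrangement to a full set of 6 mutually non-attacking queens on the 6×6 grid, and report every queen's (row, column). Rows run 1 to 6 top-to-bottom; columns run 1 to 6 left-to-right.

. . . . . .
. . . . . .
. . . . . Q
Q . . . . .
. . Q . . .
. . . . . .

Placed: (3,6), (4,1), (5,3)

(1,2) (2,4) (3,6) (4,1) (5,3) (6,5)

Row 1: attacked by (3,6)→{4,6}; (4,1)→{1,4}; (5,3)→{3}. Safe: 2, 5. Place at column 2.
Row 2: attacked by (1,2)→{1,2,3}; (3,6)→{5,6}; (4,1)→{1,3}; (5,3)→{3,6}. Safe: 4. Place at column 4.
Row 6: attacked by (1,2)→{2}; (2,4)→{4}; (3,6)→{3,6}; (4,1)→{1,3}; (5,3)→{2,3,4}. Safe: 5. Place at column 5.
Columns [2, 4, 6, 1, 3, 5], r−c [-1, -2, -3, 3, 2, 1], r+c [3, 6, 9, 5, 8, 11] are all distinct, so no two queens attack.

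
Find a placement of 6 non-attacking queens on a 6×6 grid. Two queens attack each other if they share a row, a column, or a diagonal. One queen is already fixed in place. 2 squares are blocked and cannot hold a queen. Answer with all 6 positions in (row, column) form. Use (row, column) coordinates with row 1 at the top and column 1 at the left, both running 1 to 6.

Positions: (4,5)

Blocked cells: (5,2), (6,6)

(1,3) (2,6) (3,2) (4,5) (5,1) (6,4)

Row 1: attacked by (4,5)→{2,5}. Safe: 1, 3, 4, 6. Place at column 3.
Row 2: attacked by (1,3)→{2,3,4}; (4,5)→{3,5}. Safe: 1, 6. Place at column 6.
Row 3: attacked by (1,3)→{1,3,5}; (2,6)→{5,6}; (4,5)→{4,5,6}. Safe: 2. Place at column 2.
Row 5: attacked by (1,3)→{3}; (2,6)→{3,6}; (3,2)→{2,4}; (4,5)→{4,5,6}. Blocked: 2. Safe: 1. Place at column 1.
Row 6: attacked by (1,3)→{3}; (2,6)→{2,6}; (3,2)→{2,5}; (4,5)→{3,5}; (5,1)→{1,2}. Blocked: 6. Safe: 4. Place at column 4.
Columns [3, 6, 2, 5, 1, 4], r−c [-2, -4, 1, -1, 4, 2], r+c [4, 8, 5, 9, 6, 10] are all distinct, so no two queens attack.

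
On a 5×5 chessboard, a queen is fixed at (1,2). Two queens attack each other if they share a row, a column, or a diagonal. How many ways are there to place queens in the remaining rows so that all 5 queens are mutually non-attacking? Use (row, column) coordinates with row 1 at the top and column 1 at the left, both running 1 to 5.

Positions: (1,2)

2

Branch on row 2: col 4 → 1; col 5 → 1.
Sum: 1 + 1 = 2.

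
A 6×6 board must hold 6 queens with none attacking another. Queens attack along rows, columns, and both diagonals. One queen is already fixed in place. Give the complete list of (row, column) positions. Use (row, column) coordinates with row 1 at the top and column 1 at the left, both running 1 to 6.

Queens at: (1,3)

(1,3) (2,6) (3,2) (4,5) (5,1) (6,4)

Row 2: attacked by (1,3)→{2,3,4}. Safe: 1, 5, 6. Place at column 6.
Row 3: attacked by (1,3)→{1,3,5}; (2,6)→{5,6}. Safe: 2, 4. Place at column 2.
Row 4: attacked by (1,3)→{3,6}; (2,6)→{4,6}; (3,2)→{1,2,3}. Safe: 5. Place at column 5.
Row 5: attacked by (1,3)→{3}; (2,6)→{3,6}; (3,2)→{2,4}; (4,5)→{4,5,6}. Safe: 1. Place at column 1.
Row 6: attacked by (1,3)→{3}; (2,6)→{2,6}; (3,2)→{2,5}; (4,5)→{3,5}; (5,1)→{1,2}. Safe: 4. Place at column 4.
Columns [3, 6, 2, 5, 1, 4], r−c [-2, -4, 1, -1, 4, 2], r+c [4, 8, 5, 9, 6, 10] are all distinct, so no two queens attack.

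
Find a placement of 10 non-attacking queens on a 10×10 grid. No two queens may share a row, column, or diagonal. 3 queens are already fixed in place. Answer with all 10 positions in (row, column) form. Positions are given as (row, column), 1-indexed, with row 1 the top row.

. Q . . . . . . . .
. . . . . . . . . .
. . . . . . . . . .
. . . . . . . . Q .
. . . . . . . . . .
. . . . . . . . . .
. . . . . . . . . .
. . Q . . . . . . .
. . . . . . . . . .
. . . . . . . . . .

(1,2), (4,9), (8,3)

Row 2: attacked by (1,2)→{1,2,3}; (4,9)→{7,9}; (8,3)→{3,9}. Safe: 4, 5, 6, 8, 10. Place at column 8.
Row 3: attacked by (1,2)→{2,4}; (2,8)→{7,8,9}; (4,9)→{8,9,10}; (8,3)→{3,8}. Safe: 1, 5, 6. Place at column 5.
Row 5: attacked by (1,2)→{2,6}; (2,8)→{5,8}; (3,5)→{3,5,7}; (4,9)→{8,9,10}; (8,3)→{3,6}. Safe: 1, 4. Place at column 1.
Row 6: attacked by (1,2)→{2,7}; (2,8)→{4,8}; (3,5)→{2,5,8}; (4,9)→{7,9}; (5,1)→{1,2}; (8,3)→{1,3,5}. Safe: 6, 10. Place at column 6.
Row 7: attacked by (1,2)→{2,8}; (2,8)→{3,8}; (3,5)→{1,5,9}; (4,9)→{6,9}; (5,1)→{1,3}; (6,6)→{5,6,7}; (8,3)→{2,3,4}. Safe: 10. Place at column 10.
Row 9: attacked by (1,2)→{2,10}; (2,8)→{1,8}; (3,5)→{5}; (4,9)→{4,9}; (5,1)→{1,5}; (6,6)→{3,6,9}; (7,10)→{8,10}; (8,3)→{2,3,4}. Safe: 7. Place at column 7.
Row 10: attacked by (1,2)→{2}; (2,8)→{8}; (3,5)→{5}; (4,9)→{3,9}; (5,1)→{1,6}; (6,6)→{2,6,10}; (7,10)→{7,10}; (8,3)→{1,3,5}; (9,7)→{6,7,8}. Safe: 4. Place at column 4.
Columns [2, 8, 5, 9, 1, 6, 10, 3, 7, 4], r−c [-1, -6, -2, -5, 4, 0, -3, 5, 2, 6], r+c [3, 10, 8, 13, 6, 12, 17, 11, 16, 14] are all distinct, so no two queens attack.

(1,2) (2,8) (3,5) (4,9) (5,1) (6,6) (7,10) (8,3) (9,7) (10,4)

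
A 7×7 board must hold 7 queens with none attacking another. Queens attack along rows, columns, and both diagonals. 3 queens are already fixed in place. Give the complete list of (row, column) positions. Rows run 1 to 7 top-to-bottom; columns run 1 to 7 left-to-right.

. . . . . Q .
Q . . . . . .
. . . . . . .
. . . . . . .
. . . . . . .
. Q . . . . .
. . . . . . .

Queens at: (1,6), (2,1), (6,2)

(1,6) (2,1) (3,3) (4,5) (5,7) (6,2) (7,4)

Row 3: attacked by (1,6)→{4,6}; (2,1)→{1,2}; (6,2)→{2,5}. Safe: 3, 7. Place at column 3.
Row 4: attacked by (1,6)→{3,6}; (2,1)→{1,3}; (3,3)→{2,3,4}; (6,2)→{2,4}. Safe: 5, 7. Place at column 5.
Row 5: attacked by (1,6)→{2,6}; (2,1)→{1,4}; (3,3)→{1,3,5}; (4,5)→{4,5,6}; (6,2)→{1,2,3}. Safe: 7. Place at column 7.
Row 7: attacked by (1,6)→{6}; (2,1)→{1,6}; (3,3)→{3,7}; (4,5)→{2,5}; (5,7)→{5,7}; (6,2)→{1,2,3}. Safe: 4. Place at column 4.
Columns [6, 1, 3, 5, 7, 2, 4], r−c [-5, 1, 0, -1, -2, 4, 3], r+c [7, 3, 6, 9, 12, 8, 11] are all distinct, so no two queens attack.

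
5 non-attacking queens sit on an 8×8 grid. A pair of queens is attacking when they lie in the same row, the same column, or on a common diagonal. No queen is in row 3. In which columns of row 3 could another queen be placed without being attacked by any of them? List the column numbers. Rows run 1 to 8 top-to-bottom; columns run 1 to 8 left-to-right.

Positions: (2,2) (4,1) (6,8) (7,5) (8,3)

(2,2) attacks row 3 at column 2 and diagonals 1, 3.
(4,1) attacks row 3 at column 1 and diagonals 2.
(6,8) attacks row 3 at column 8 and diagonals 5.
(7,5) attacks row 3 at column 5 and diagonals 1.
(8,3) attacks row 3 at column 3 and diagonals 8.
Attacked columns: {1, 2, 3, 5, 8}. Safe: {4, 6, 7}.

columns 4, 6, 7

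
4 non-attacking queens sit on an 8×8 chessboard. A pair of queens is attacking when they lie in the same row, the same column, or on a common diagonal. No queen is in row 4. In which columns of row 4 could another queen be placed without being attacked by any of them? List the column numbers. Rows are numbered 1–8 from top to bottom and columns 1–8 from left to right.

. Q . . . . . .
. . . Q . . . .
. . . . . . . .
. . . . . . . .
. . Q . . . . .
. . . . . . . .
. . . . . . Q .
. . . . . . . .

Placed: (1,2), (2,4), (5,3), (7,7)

(1,2) attacks row 4 at column 2 and diagonals 5.
(2,4) attacks row 4 at column 4 and diagonals 2, 6.
(5,3) attacks row 4 at column 3 and diagonals 2, 4.
(7,7) attacks row 4 at column 7 and diagonals 4.
Attacked columns: {2, 3, 4, 5, 6, 7}. Safe: {1, 8}.

columns 1, 8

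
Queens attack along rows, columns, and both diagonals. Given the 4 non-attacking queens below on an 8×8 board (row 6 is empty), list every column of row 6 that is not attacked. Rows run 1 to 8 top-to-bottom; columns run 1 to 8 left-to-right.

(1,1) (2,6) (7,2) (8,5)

columns 4, 8

(1,1) attacks row 6 at column 1 and diagonals 6.
(2,6) attacks row 6 at column 6 and diagonals 2.
(7,2) attacks row 6 at column 2 and diagonals 1, 3.
(8,5) attacks row 6 at column 5 and diagonals 3, 7.
Attacked columns: {1, 2, 3, 5, 6, 7}. Safe: {4, 8}.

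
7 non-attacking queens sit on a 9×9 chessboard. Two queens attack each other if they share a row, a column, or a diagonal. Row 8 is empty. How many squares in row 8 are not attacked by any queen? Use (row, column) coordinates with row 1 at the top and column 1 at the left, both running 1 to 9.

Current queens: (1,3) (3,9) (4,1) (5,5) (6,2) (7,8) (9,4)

1

(1,3) attacks row 8 at column 3.
(3,9) attacks row 8 at column 9 and diagonals 4.
(4,1) attacks row 8 at column 1 and diagonals 5.
(5,5) attacks row 8 at column 5 and diagonals 2, 8.
(6,2) attacks row 8 at column 2 and diagonals 4.
(7,8) attacks row 8 at column 8 and diagonals 7, 9.
(9,4) attacks row 8 at column 4 and diagonals 3, 5.
Attacked columns: {1, 2, 3, 4, 5, 7, 8, 9}. Safe: {6}.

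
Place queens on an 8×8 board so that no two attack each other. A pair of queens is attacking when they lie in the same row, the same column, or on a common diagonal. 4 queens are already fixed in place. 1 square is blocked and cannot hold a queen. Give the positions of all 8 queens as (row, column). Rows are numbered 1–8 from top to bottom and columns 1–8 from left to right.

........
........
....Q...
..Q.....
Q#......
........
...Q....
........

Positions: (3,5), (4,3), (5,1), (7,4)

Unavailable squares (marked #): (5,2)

Row 1: attacked by (3,5)→{3,5,7}; (4,3)→{3,6}; (5,1)→{1,5}; (7,4)→{4}. Safe: 2, 8. Place at column 8.
Row 2: attacked by (1,8)→{7,8}; (3,5)→{4,5,6}; (4,3)→{1,3,5}; (5,1)→{1,4}; (7,4)→{4}. Safe: 2. Place at column 2.
Row 6: attacked by (1,8)→{3,8}; (2,2)→{2,6}; (3,5)→{2,5,8}; (4,3)→{1,3,5}; (5,1)→{1,2}; (7,4)→{3,4,5}. Safe: 7. Place at column 7.
Row 8: attacked by (1,8)→{1,8}; (2,2)→{2,8}; (3,5)→{5}; (4,3)→{3,7}; (5,1)→{1,4}; (6,7)→{5,7}; (7,4)→{3,4,5}. Safe: 6. Place at column 6.
Columns [8, 2, 5, 3, 1, 7, 4, 6], r−c [-7, 0, -2, 1, 4, -1, 3, 2], r+c [9, 4, 8, 7, 6, 13, 11, 14] are all distinct, so no two queens attack.

(1,8) (2,2) (3,5) (4,3) (5,1) (6,7) (7,4) (8,6)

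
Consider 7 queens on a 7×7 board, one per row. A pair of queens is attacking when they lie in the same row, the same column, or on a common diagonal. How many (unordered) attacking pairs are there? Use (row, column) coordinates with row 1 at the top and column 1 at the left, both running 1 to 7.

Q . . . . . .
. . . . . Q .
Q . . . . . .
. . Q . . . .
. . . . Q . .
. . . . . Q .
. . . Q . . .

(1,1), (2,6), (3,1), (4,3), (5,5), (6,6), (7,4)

5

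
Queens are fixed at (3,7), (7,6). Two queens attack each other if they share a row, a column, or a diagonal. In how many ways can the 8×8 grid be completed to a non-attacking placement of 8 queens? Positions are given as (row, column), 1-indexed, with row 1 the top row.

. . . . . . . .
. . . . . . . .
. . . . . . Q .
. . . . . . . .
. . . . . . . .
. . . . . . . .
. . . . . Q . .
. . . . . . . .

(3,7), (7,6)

3

Branch on row 1: col 1 → 0; col 2 → 2; col 3 → 0; col 4 → 1; col 8 → 0.
Sum: 0 + 2 + 0 + 1 + 0 = 3.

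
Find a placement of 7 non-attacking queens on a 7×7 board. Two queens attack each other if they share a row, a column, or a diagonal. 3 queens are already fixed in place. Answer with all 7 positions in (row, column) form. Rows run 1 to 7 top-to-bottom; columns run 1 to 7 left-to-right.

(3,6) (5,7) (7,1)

(1,5) (2,2) (3,6) (4,3) (5,7) (6,4) (7,1)

Row 1: attacked by (3,6)→{4,6}; (5,7)→{3,7}; (7,1)→{1,7}. Safe: 2, 5. Place at column 5.
Row 2: attacked by (1,5)→{4,5,6}; (3,6)→{5,6,7}; (5,7)→{4,7}; (7,1)→{1,6}. Safe: 2, 3. Place at column 2.
Row 4: attacked by (1,5)→{2,5}; (2,2)→{2,4}; (3,6)→{5,6,7}; (5,7)→{6,7}; (7,1)→{1,4}. Safe: 3. Place at column 3.
Row 6: attacked by (1,5)→{5}; (2,2)→{2,6}; (3,6)→{3,6}; (4,3)→{1,3,5}; (5,7)→{6,7}; (7,1)→{1,2}. Safe: 4. Place at column 4.
Columns [5, 2, 6, 3, 7, 4, 1], r−c [-4, 0, -3, 1, -2, 2, 6], r+c [6, 4, 9, 7, 12, 10, 8] are all distinct, so no two queens attack.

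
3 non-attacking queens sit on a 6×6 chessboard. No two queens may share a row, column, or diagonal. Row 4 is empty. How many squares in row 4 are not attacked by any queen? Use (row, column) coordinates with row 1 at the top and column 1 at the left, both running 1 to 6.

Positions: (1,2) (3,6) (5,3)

(1,2) attacks row 4 at column 2 and diagonals 5.
(3,6) attacks row 4 at column 6 and diagonals 5.
(5,3) attacks row 4 at column 3 and diagonals 2, 4.
Attacked columns: {2, 3, 4, 5, 6}. Safe: {1}.

1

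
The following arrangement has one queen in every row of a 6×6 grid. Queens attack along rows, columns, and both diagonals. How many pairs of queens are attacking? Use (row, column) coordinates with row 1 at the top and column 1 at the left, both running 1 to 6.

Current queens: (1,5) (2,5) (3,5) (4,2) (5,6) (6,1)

Same column: (1,5)–(2,5) (column 5); (1,5)–(3,5) (column 5); (2,5)–(3,5) (column 5).
Same diagonal: (1,5)–(4,2) (|1−4| = |5−2| = 3); (2,5)–(6,1) (|2−6| = |5−1| = 4).
Total attacking pairs: 5.

5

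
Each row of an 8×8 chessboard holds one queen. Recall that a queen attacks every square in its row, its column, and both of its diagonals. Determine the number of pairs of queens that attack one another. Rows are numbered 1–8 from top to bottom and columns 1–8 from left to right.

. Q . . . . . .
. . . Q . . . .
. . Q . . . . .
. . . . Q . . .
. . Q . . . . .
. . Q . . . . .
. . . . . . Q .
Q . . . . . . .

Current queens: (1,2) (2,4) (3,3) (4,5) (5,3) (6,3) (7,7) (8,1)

Same column: (3,3)–(5,3) (column 3); (3,3)–(6,3) (column 3); (5,3)–(6,3) (column 3).
Same diagonal: (1,2)–(4,5) (|1−4| = |2−5| = 3); (2,4)–(3,3) (|2−3| = |4−3| = 1); (3,3)–(7,7) (|3−7| = |3−7| = 4); (4,5)–(6,3) (|4−6| = |5−3| = 2); (4,5)–(8,1) (|4−8| = |5−1| = 4); (6,3)–(8,1) (|6−8| = |3−1| = 2).
Total attacking pairs: 9.

9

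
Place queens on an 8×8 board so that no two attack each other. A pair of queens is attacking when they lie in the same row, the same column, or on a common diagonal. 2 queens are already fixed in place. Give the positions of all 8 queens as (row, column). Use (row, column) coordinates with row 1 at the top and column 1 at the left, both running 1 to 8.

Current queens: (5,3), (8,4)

(1,2) (2,8) (3,6) (4,1) (5,3) (6,5) (7,7) (8,4)

Row 1: attacked by (5,3)→{3,7}; (8,4)→{4}. Safe: 1, 2, 5, 6, 8. Place at column 2.
Row 2: attacked by (1,2)→{1,2,3}; (5,3)→{3,6}; (8,4)→{4}. Safe: 5, 7, 8. Place at column 8.
Row 3: attacked by (1,2)→{2,4}; (2,8)→{7,8}; (5,3)→{1,3,5}; (8,4)→{4}. Safe: 6. Place at column 6.
Row 4: attacked by (1,2)→{2,5}; (2,8)→{6,8}; (3,6)→{5,6,7}; (5,3)→{2,3,4}; (8,4)→{4,8}. Safe: 1. Place at column 1.
Row 6: attacked by (1,2)→{2,7}; (2,8)→{4,8}; (3,6)→{3,6}; (4,1)→{1,3}; (5,3)→{2,3,4}; (8,4)→{2,4,6}. Safe: 5. Place at column 5.
Row 7: attacked by (1,2)→{2,8}; (2,8)→{3,8}; (3,6)→{2,6}; (4,1)→{1,4}; (5,3)→{1,3,5}; (6,5)→{4,5,6}; (8,4)→{3,4,5}. Safe: 7. Place at column 7.
Columns [2, 8, 6, 1, 3, 5, 7, 4], r−c [-1, -6, -3, 3, 2, 1, 0, 4], r+c [3, 10, 9, 5, 8, 11, 14, 12] are all distinct, so no two queens attack.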